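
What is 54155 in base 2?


Divide by 2 repeatedly:
54155 ÷ 2 = 27077 remainder 1
27077 ÷ 2 = 13538 remainder 1
13538 ÷ 2 = 6769 remainder 0
6769 ÷ 2 = 3384 remainder 1
3384 ÷ 2 = 1692 remainder 0
1692 ÷ 2 = 846 remainder 0
846 ÷ 2 = 423 remainder 0
423 ÷ 2 = 211 remainder 1
211 ÷ 2 = 105 remainder 1
105 ÷ 2 = 52 remainder 1
52 ÷ 2 = 26 remainder 0
26 ÷ 2 = 13 remainder 0
13 ÷ 2 = 6 remainder 1
6 ÷ 2 = 3 remainder 0
3 ÷ 2 = 1 remainder 1
1 ÷ 2 = 0 remainder 1
Reading remainders bottom-up:
= 1101001110001011


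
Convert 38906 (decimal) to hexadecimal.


Divide by 16 repeatedly:
38906 ÷ 16 = 2431 remainder 10 (A)
2431 ÷ 16 = 151 remainder 15 (F)
151 ÷ 16 = 9 remainder 7 (7)
9 ÷ 16 = 0 remainder 9 (9)
Reading remainders bottom-up:
= 0x97FA


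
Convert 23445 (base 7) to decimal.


Positional values (base 7):
  5 × 7^0 = 5 × 1 = 5
  4 × 7^1 = 4 × 7 = 28
  4 × 7^2 = 4 × 49 = 196
  3 × 7^3 = 3 × 343 = 1029
  2 × 7^4 = 2 × 2401 = 4802
Sum = 5 + 28 + 196 + 1029 + 4802
= 6060


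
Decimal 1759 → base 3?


Divide by 3 repeatedly:
1759 ÷ 3 = 586 remainder 1
586 ÷ 3 = 195 remainder 1
195 ÷ 3 = 65 remainder 0
65 ÷ 3 = 21 remainder 2
21 ÷ 3 = 7 remainder 0
7 ÷ 3 = 2 remainder 1
2 ÷ 3 = 0 remainder 2
Reading remainders bottom-up:
= 2102011


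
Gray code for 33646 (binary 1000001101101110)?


Binary: 1000001101101110
Gray code: G = B XOR (B >> 1)
B >> 1 = 0100000110110111
1000001101101110 XOR 0100000110110111:
  1 XOR 0 = 1
  0 XOR 1 = 1
  0 XOR 0 = 0
  0 XOR 0 = 0
  0 XOR 0 = 0
  0 XOR 0 = 0
  1 XOR 0 = 1
  1 XOR 1 = 0
  0 XOR 1 = 1
  1 XOR 0 = 1
  1 XOR 1 = 0
  0 XOR 1 = 1
  1 XOR 0 = 1
  1 XOR 1 = 0
  1 XOR 1 = 0
  0 XOR 1 = 1
= 1100001011011001


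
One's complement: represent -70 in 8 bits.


Original: 01000110
Invert all bits:
  bit 0: 0 → 1
  bit 1: 1 → 0
  bit 2: 0 → 1
  bit 3: 0 → 1
  bit 4: 0 → 1
  bit 5: 1 → 0
  bit 6: 1 → 0
  bit 7: 0 → 1
= 10111001


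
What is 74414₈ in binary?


Each octal digit → 3 binary bits:
  7 = 111
  4 = 100
  4 = 100
  1 = 001
  4 = 100
Concatenate: 111 100 100 001 100
= 111100100001100


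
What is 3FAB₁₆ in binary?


Each hex digit → 4 binary bits:
  3 = 0011
  F = 1111
  A = 1010
  B = 1011
Concatenate: 0011 1111 1010 1011
= 0011111110101011


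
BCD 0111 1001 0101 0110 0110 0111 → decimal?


Each 4-bit group → digit:
  0111 → 7
  1001 → 9
  0101 → 5
  0110 → 6
  0110 → 6
  0111 → 7
= 795667


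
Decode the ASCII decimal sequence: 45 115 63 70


Codes (decimal): 45 115 63 70
Per-code ASCII lookup:
  45  (special character) → '-'
  115  (range 97-122: lowercase, 115 - 97 = 18) → 's'
  63  (special character) → '?'
  70  (range 65-90: uppercase, 70 - 65 = 5) → 'F'
= '-s?F'


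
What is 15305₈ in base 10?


Positional values:
Position 0: 5 × 8^0 = 5
Position 1: 0 × 8^1 = 0
Position 2: 3 × 8^2 = 192
Position 3: 5 × 8^3 = 2560
Position 4: 1 × 8^4 = 4096
Sum = 5 + 0 + 192 + 2560 + 4096
= 6853


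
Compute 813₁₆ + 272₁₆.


Align and add column by column (LSB to MSB, each column mod 16 with carry):
  0813
+ 0272
  ----
  col 0: 3(3) + 2(2) + 0 (carry in) = 5 → 5(5), carry out 0
  col 1: 1(1) + 7(7) + 0 (carry in) = 8 → 8(8), carry out 0
  col 2: 8(8) + 2(2) + 0 (carry in) = 10 → A(10), carry out 0
  col 3: 0(0) + 0(0) + 0 (carry in) = 0 → 0(0), carry out 0
Reading digits MSB→LSB: 0A85
Strip leading zeros: A85
= 0xA85


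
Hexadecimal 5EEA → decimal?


Positional values:
Position 0: A × 16^0 = 10 × 1 = 10
Position 1: E × 16^1 = 14 × 16 = 224
Position 2: E × 16^2 = 14 × 256 = 3584
Position 3: 5 × 16^3 = 5 × 4096 = 20480
Sum = 10 + 224 + 3584 + 20480
= 24298


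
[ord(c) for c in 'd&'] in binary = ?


String: 'd&'  (2 characters)
Per-character ASCII lookup:
  'd': lowercase starts at 97: 'd' = 97 + 3 = 100 → 1100100
  '&': special character: '&' = 38 → 100110
= 1100100 100110


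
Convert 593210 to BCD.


Each digit → 4-bit binary:
  5 → 0101
  9 → 1001
  3 → 0011
  2 → 0010
  1 → 0001
  0 → 0000
= 0101 1001 0011 0010 0001 0000


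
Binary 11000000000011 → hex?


Group into 4-bit nibbles: 0011000000000011
  0011 = 3
  0000 = 0
  0000 = 0
  0011 = 3
= 0x3003


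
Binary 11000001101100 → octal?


Group into 3-bit groups: 011000001101100
  011 = 3
  000 = 0
  001 = 1
  101 = 5
  100 = 4
= 0o30154


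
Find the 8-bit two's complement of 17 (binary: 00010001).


Original: 00010001
Step 1 - Invert all bits: 11101110
Step 2 - Add 1: 11101110 + 1
= 11101111 (represents -17)


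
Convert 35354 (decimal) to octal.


Divide by 8 repeatedly:
35354 ÷ 8 = 4419 remainder 2
4419 ÷ 8 = 552 remainder 3
552 ÷ 8 = 69 remainder 0
69 ÷ 8 = 8 remainder 5
8 ÷ 8 = 1 remainder 0
1 ÷ 8 = 0 remainder 1
Reading remainders bottom-up:
= 0o105032


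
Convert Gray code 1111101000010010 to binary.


Gray code: 1111101000010010
MSB stays the same: 1
Each subsequent bit = prev_binary XOR current_gray:
  B[1] = 1 XOR 1 = 0
  B[2] = 0 XOR 1 = 1
  B[3] = 1 XOR 1 = 0
  B[4] = 0 XOR 1 = 1
  B[5] = 1 XOR 0 = 1
  B[6] = 1 XOR 1 = 0
  B[7] = 0 XOR 0 = 0
  B[8] = 0 XOR 0 = 0
  B[9] = 0 XOR 0 = 0
  B[10] = 0 XOR 0 = 0
  B[11] = 0 XOR 1 = 1
  B[12] = 1 XOR 0 = 1
  B[13] = 1 XOR 0 = 1
  B[14] = 1 XOR 1 = 0
  B[15] = 0 XOR 0 = 0
= 1010110000011100 (44060 decimal)


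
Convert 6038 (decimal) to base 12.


Divide by 12 repeatedly:
6038 ÷ 12 = 503 remainder 2
503 ÷ 12 = 41 remainder 11
41 ÷ 12 = 3 remainder 5
3 ÷ 12 = 0 remainder 3
Reading remainders bottom-up:
= 35B2


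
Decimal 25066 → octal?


Divide by 8 repeatedly:
25066 ÷ 8 = 3133 remainder 2
3133 ÷ 8 = 391 remainder 5
391 ÷ 8 = 48 remainder 7
48 ÷ 8 = 6 remainder 0
6 ÷ 8 = 0 remainder 6
Reading remainders bottom-up:
= 0o60752


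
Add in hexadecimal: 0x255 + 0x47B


Align and add column by column (LSB to MSB, each column mod 16 with carry):
  0255
+ 047B
  ----
  col 0: 5(5) + B(11) + 0 (carry in) = 16 → 0(0), carry out 1
  col 1: 5(5) + 7(7) + 1 (carry in) = 13 → D(13), carry out 0
  col 2: 2(2) + 4(4) + 0 (carry in) = 6 → 6(6), carry out 0
  col 3: 0(0) + 0(0) + 0 (carry in) = 0 → 0(0), carry out 0
Reading digits MSB→LSB: 06D0
Strip leading zeros: 6D0
= 0x6D0


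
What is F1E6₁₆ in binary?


Each hex digit → 4 binary bits:
  F = 1111
  1 = 0001
  E = 1110
  6 = 0110
Concatenate: 1111 0001 1110 0110
= 1111000111100110


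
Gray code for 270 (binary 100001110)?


Binary: 100001110
Gray code: G = B XOR (B >> 1)
B >> 1 = 010000111
100001110 XOR 010000111:
  1 XOR 0 = 1
  0 XOR 1 = 1
  0 XOR 0 = 0
  0 XOR 0 = 0
  0 XOR 0 = 0
  1 XOR 0 = 1
  1 XOR 1 = 0
  1 XOR 1 = 0
  0 XOR 1 = 1
= 110001001


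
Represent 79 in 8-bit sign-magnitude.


Sign bit: 0 (positive)
Magnitude: 79 = 1001111
= 01001111


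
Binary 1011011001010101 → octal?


Group into 3-bit groups: 001011011001010101
  001 = 1
  011 = 3
  011 = 3
  001 = 1
  010 = 2
  101 = 5
= 0o133125


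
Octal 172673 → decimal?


Positional values:
Position 0: 3 × 8^0 = 3
Position 1: 7 × 8^1 = 56
Position 2: 6 × 8^2 = 384
Position 3: 2 × 8^3 = 1024
Position 4: 7 × 8^4 = 28672
Position 5: 1 × 8^5 = 32768
Sum = 3 + 56 + 384 + 1024 + 28672 + 32768
= 62907


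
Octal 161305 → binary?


Each octal digit → 3 binary bits:
  1 = 001
  6 = 110
  1 = 001
  3 = 011
  0 = 000
  5 = 101
Concatenate: 001 110 001 011 000 101
= 001110001011000101


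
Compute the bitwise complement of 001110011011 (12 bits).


Original: 001110011011
Invert all bits:
  bit 0: 0 → 1
  bit 1: 0 → 1
  bit 2: 1 → 0
  bit 3: 1 → 0
  bit 4: 1 → 0
  bit 5: 0 → 1
  bit 6: 0 → 1
  bit 7: 1 → 0
  bit 8: 1 → 0
  bit 9: 0 → 1
  bit 10: 1 → 0
  bit 11: 1 → 0
= 110001100100


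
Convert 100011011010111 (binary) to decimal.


Positional values:
Bit 0: 1 × 2^0 = 1
Bit 1: 1 × 2^1 = 2
Bit 2: 1 × 2^2 = 4
Bit 4: 1 × 2^4 = 16
Bit 6: 1 × 2^6 = 64
Bit 7: 1 × 2^7 = 128
Bit 9: 1 × 2^9 = 512
Bit 10: 1 × 2^10 = 1024
Bit 14: 1 × 2^14 = 16384
Sum = 1 + 2 + 4 + 16 + 64 + 128 + 512 + 1024 + 16384
= 18135


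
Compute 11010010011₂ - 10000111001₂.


Align and subtract column by column (LSB to MSB, borrowing when needed):
  11010010011
- 10000111001
  -----------
  col 0: (1 - 0 borrow-in) - 1 → 1 - 1 = 0, borrow out 0
  col 1: (1 - 0 borrow-in) - 0 → 1 - 0 = 1, borrow out 0
  col 2: (0 - 0 borrow-in) - 0 → 0 - 0 = 0, borrow out 0
  col 3: (0 - 0 borrow-in) - 1 → borrow from next column: (0+2) - 1 = 1, borrow out 1
  col 4: (1 - 1 borrow-in) - 1 → borrow from next column: (0+2) - 1 = 1, borrow out 1
  col 5: (0 - 1 borrow-in) - 1 → borrow from next column: (-1+2) - 1 = 0, borrow out 1
  col 6: (0 - 1 borrow-in) - 0 → borrow from next column: (-1+2) - 0 = 1, borrow out 1
  col 7: (1 - 1 borrow-in) - 0 → 0 - 0 = 0, borrow out 0
  col 8: (0 - 0 borrow-in) - 0 → 0 - 0 = 0, borrow out 0
  col 9: (1 - 0 borrow-in) - 0 → 1 - 0 = 1, borrow out 0
  col 10: (1 - 0 borrow-in) - 1 → 1 - 1 = 0, borrow out 0
Reading bits MSB→LSB: 01001011010
Strip leading zeros: 1001011010
= 1001011010


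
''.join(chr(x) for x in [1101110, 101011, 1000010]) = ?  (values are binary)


Codes (binary): 1101110 101011 1000010
Per-code ASCII lookup:
  1101110 = 110  (range 97-122: lowercase, 110 - 97 = 13) → 'n'
  101011 = 43  (special character) → '+'
  1000010 = 66  (range 65-90: uppercase, 66 - 65 = 1) → 'B'
= 'n+B'


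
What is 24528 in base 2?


Divide by 2 repeatedly:
24528 ÷ 2 = 12264 remainder 0
12264 ÷ 2 = 6132 remainder 0
6132 ÷ 2 = 3066 remainder 0
3066 ÷ 2 = 1533 remainder 0
1533 ÷ 2 = 766 remainder 1
766 ÷ 2 = 383 remainder 0
383 ÷ 2 = 191 remainder 1
191 ÷ 2 = 95 remainder 1
95 ÷ 2 = 47 remainder 1
47 ÷ 2 = 23 remainder 1
23 ÷ 2 = 11 remainder 1
11 ÷ 2 = 5 remainder 1
5 ÷ 2 = 2 remainder 1
2 ÷ 2 = 1 remainder 0
1 ÷ 2 = 0 remainder 1
Reading remainders bottom-up:
= 101111111010000


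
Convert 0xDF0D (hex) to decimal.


Positional values:
Position 0: D × 16^0 = 13 × 1 = 13
Position 1: 0 × 16^1 = 0 × 16 = 0
Position 2: F × 16^2 = 15 × 256 = 3840
Position 3: D × 16^3 = 13 × 4096 = 53248
Sum = 13 + 0 + 3840 + 53248
= 57101


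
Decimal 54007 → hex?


Divide by 16 repeatedly:
54007 ÷ 16 = 3375 remainder 7 (7)
3375 ÷ 16 = 210 remainder 15 (F)
210 ÷ 16 = 13 remainder 2 (2)
13 ÷ 16 = 0 remainder 13 (D)
Reading remainders bottom-up:
= 0xD2F7


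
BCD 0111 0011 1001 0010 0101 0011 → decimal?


Each 4-bit group → digit:
  0111 → 7
  0011 → 3
  1001 → 9
  0010 → 2
  0101 → 5
  0011 → 3
= 739253


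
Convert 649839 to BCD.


Each digit → 4-bit binary:
  6 → 0110
  4 → 0100
  9 → 1001
  8 → 1000
  3 → 0011
  9 → 1001
= 0110 0100 1001 1000 0011 1001


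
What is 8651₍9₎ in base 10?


Positional values (base 9):
  1 × 9^0 = 1 × 1 = 1
  5 × 9^1 = 5 × 9 = 45
  6 × 9^2 = 6 × 81 = 486
  8 × 9^3 = 8 × 729 = 5832
Sum = 1 + 45 + 486 + 5832
= 6364


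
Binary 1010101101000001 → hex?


Group into 4-bit nibbles: 1010101101000001
  1010 = A
  1011 = B
  0100 = 4
  0001 = 1
= 0xAB41


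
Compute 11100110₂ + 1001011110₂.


Align and add column by column (LSB to MSB, carry propagating):
  00011100110
+ 01001011110
  -----------
  col 0: 0 + 0 + 0 (carry in) = 0 → bit 0, carry out 0
  col 1: 1 + 1 + 0 (carry in) = 2 → bit 0, carry out 1
  col 2: 1 + 1 + 1 (carry in) = 3 → bit 1, carry out 1
  col 3: 0 + 1 + 1 (carry in) = 2 → bit 0, carry out 1
  col 4: 0 + 1 + 1 (carry in) = 2 → bit 0, carry out 1
  col 5: 1 + 0 + 1 (carry in) = 2 → bit 0, carry out 1
  col 6: 1 + 1 + 1 (carry in) = 3 → bit 1, carry out 1
  col 7: 1 + 0 + 1 (carry in) = 2 → bit 0, carry out 1
  col 8: 0 + 0 + 1 (carry in) = 1 → bit 1, carry out 0
  col 9: 0 + 1 + 0 (carry in) = 1 → bit 1, carry out 0
  col 10: 0 + 0 + 0 (carry in) = 0 → bit 0, carry out 0
Reading bits MSB→LSB: 01101000100
Strip leading zeros: 1101000100
= 1101000100


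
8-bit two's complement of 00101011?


Original: 00101011
Step 1 - Invert all bits: 11010100
Step 2 - Add 1: 11010100 + 1
= 11010101 (represents -43)


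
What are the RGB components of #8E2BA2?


Hex: #8E2BA2
R = 8E₁₆ = 142
G = 2B₁₆ = 43
B = A2₁₆ = 162
= RGB(142, 43, 162)


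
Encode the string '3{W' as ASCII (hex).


String: '3{W'  (3 characters)
Per-character ASCII lookup:
  '3': digits start at 48: '3' = 48 + 3 = 51 → 0x33
  '{': special character: '{' = 123 → 0x7B
  'W': uppercase starts at 65: 'W' = 65 + 22 = 87 → 0x57
= 0x33 0x7B 0x57


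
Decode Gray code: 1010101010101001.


Gray code: 1010101010101001
MSB stays the same: 1
Each subsequent bit = prev_binary XOR current_gray:
  B[1] = 1 XOR 0 = 1
  B[2] = 1 XOR 1 = 0
  B[3] = 0 XOR 0 = 0
  B[4] = 0 XOR 1 = 1
  B[5] = 1 XOR 0 = 1
  B[6] = 1 XOR 1 = 0
  B[7] = 0 XOR 0 = 0
  B[8] = 0 XOR 1 = 1
  B[9] = 1 XOR 0 = 1
  B[10] = 1 XOR 1 = 0
  B[11] = 0 XOR 0 = 0
  B[12] = 0 XOR 1 = 1
  B[13] = 1 XOR 0 = 1
  B[14] = 1 XOR 0 = 1
  B[15] = 1 XOR 1 = 0
= 1100110011001110 (52430 decimal)


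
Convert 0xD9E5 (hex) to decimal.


Positional values:
Position 0: 5 × 16^0 = 5 × 1 = 5
Position 1: E × 16^1 = 14 × 16 = 224
Position 2: 9 × 16^2 = 9 × 256 = 2304
Position 3: D × 16^3 = 13 × 4096 = 53248
Sum = 5 + 224 + 2304 + 53248
= 55781


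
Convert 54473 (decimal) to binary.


Divide by 2 repeatedly:
54473 ÷ 2 = 27236 remainder 1
27236 ÷ 2 = 13618 remainder 0
13618 ÷ 2 = 6809 remainder 0
6809 ÷ 2 = 3404 remainder 1
3404 ÷ 2 = 1702 remainder 0
1702 ÷ 2 = 851 remainder 0
851 ÷ 2 = 425 remainder 1
425 ÷ 2 = 212 remainder 1
212 ÷ 2 = 106 remainder 0
106 ÷ 2 = 53 remainder 0
53 ÷ 2 = 26 remainder 1
26 ÷ 2 = 13 remainder 0
13 ÷ 2 = 6 remainder 1
6 ÷ 2 = 3 remainder 0
3 ÷ 2 = 1 remainder 1
1 ÷ 2 = 0 remainder 1
Reading remainders bottom-up:
= 1101010011001001


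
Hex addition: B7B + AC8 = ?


Align and add column by column (LSB to MSB, each column mod 16 with carry):
  0B7B
+ 0AC8
  ----
  col 0: B(11) + 8(8) + 0 (carry in) = 19 → 3(3), carry out 1
  col 1: 7(7) + C(12) + 1 (carry in) = 20 → 4(4), carry out 1
  col 2: B(11) + A(10) + 1 (carry in) = 22 → 6(6), carry out 1
  col 3: 0(0) + 0(0) + 1 (carry in) = 1 → 1(1), carry out 0
Reading digits MSB→LSB: 1643
Strip leading zeros: 1643
= 0x1643


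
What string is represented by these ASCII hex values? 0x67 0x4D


Codes (hex): 0x67 0x4D
Per-code ASCII lookup:
  0x67 = 103  (range 97-122: lowercase, 103 - 97 = 6) → 'g'
  0x4D = 77  (range 65-90: uppercase, 77 - 65 = 12) → 'M'
= 'gM'


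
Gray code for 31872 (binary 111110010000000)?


Binary: 111110010000000
Gray code: G = B XOR (B >> 1)
B >> 1 = 011111001000000
111110010000000 XOR 011111001000000:
  1 XOR 0 = 1
  1 XOR 1 = 0
  1 XOR 1 = 0
  1 XOR 1 = 0
  1 XOR 1 = 0
  0 XOR 1 = 1
  0 XOR 0 = 0
  1 XOR 0 = 1
  0 XOR 1 = 1
  0 XOR 0 = 0
  0 XOR 0 = 0
  0 XOR 0 = 0
  0 XOR 0 = 0
  0 XOR 0 = 0
  0 XOR 0 = 0
= 100001011000000


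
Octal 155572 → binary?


Each octal digit → 3 binary bits:
  1 = 001
  5 = 101
  5 = 101
  5 = 101
  7 = 111
  2 = 010
Concatenate: 001 101 101 101 111 010
= 001101101101111010


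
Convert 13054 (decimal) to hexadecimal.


Divide by 16 repeatedly:
13054 ÷ 16 = 815 remainder 14 (E)
815 ÷ 16 = 50 remainder 15 (F)
50 ÷ 16 = 3 remainder 2 (2)
3 ÷ 16 = 0 remainder 3 (3)
Reading remainders bottom-up:
= 0x32FE


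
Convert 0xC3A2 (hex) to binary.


Each hex digit → 4 binary bits:
  C = 1100
  3 = 0011
  A = 1010
  2 = 0010
Concatenate: 1100 0011 1010 0010
= 1100001110100010


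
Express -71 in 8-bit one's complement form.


Original: 01000111
Invert all bits:
  bit 0: 0 → 1
  bit 1: 1 → 0
  bit 2: 0 → 1
  bit 3: 0 → 1
  bit 4: 0 → 1
  bit 5: 1 → 0
  bit 6: 1 → 0
  bit 7: 1 → 0
= 10111000


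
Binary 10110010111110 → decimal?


Positional values:
Bit 1: 1 × 2^1 = 2
Bit 2: 1 × 2^2 = 4
Bit 3: 1 × 2^3 = 8
Bit 4: 1 × 2^4 = 16
Bit 5: 1 × 2^5 = 32
Bit 7: 1 × 2^7 = 128
Bit 10: 1 × 2^10 = 1024
Bit 11: 1 × 2^11 = 2048
Bit 13: 1 × 2^13 = 8192
Sum = 2 + 4 + 8 + 16 + 32 + 128 + 1024 + 2048 + 8192
= 11454


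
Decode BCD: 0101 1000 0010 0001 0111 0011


Each 4-bit group → digit:
  0101 → 5
  1000 → 8
  0010 → 2
  0001 → 1
  0111 → 7
  0011 → 3
= 582173


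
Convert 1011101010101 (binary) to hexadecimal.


Group into 4-bit nibbles: 0001011101010101
  0001 = 1
  0111 = 7
  0101 = 5
  0101 = 5
= 0x1755


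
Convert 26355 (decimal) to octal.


Divide by 8 repeatedly:
26355 ÷ 8 = 3294 remainder 3
3294 ÷ 8 = 411 remainder 6
411 ÷ 8 = 51 remainder 3
51 ÷ 8 = 6 remainder 3
6 ÷ 8 = 0 remainder 6
Reading remainders bottom-up:
= 0o63363


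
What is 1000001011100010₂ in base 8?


Group into 3-bit groups: 001000001011100010
  001 = 1
  000 = 0
  001 = 1
  011 = 3
  100 = 4
  010 = 2
= 0o101342


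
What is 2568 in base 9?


Divide by 9 repeatedly:
2568 ÷ 9 = 285 remainder 3
285 ÷ 9 = 31 remainder 6
31 ÷ 9 = 3 remainder 4
3 ÷ 9 = 0 remainder 3
Reading remainders bottom-up:
= 3463


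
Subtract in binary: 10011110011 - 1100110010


Align and subtract column by column (LSB to MSB, borrowing when needed):
  10011110011
- 01100110010
  -----------
  col 0: (1 - 0 borrow-in) - 0 → 1 - 0 = 1, borrow out 0
  col 1: (1 - 0 borrow-in) - 1 → 1 - 1 = 0, borrow out 0
  col 2: (0 - 0 borrow-in) - 0 → 0 - 0 = 0, borrow out 0
  col 3: (0 - 0 borrow-in) - 0 → 0 - 0 = 0, borrow out 0
  col 4: (1 - 0 borrow-in) - 1 → 1 - 1 = 0, borrow out 0
  col 5: (1 - 0 borrow-in) - 1 → 1 - 1 = 0, borrow out 0
  col 6: (1 - 0 borrow-in) - 0 → 1 - 0 = 1, borrow out 0
  col 7: (1 - 0 borrow-in) - 0 → 1 - 0 = 1, borrow out 0
  col 8: (0 - 0 borrow-in) - 1 → borrow from next column: (0+2) - 1 = 1, borrow out 1
  col 9: (0 - 1 borrow-in) - 1 → borrow from next column: (-1+2) - 1 = 0, borrow out 1
  col 10: (1 - 1 borrow-in) - 0 → 0 - 0 = 0, borrow out 0
Reading bits MSB→LSB: 00111000001
Strip leading zeros: 111000001
= 111000001


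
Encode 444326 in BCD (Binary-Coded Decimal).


Each digit → 4-bit binary:
  4 → 0100
  4 → 0100
  4 → 0100
  3 → 0011
  2 → 0010
  6 → 0110
= 0100 0100 0100 0011 0010 0110


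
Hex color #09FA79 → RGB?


Hex: #09FA79
R = 09₁₆ = 9
G = FA₁₆ = 250
B = 79₁₆ = 121
= RGB(9, 250, 121)


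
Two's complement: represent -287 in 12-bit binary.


Original: 000100011111
Step 1 - Invert all bits: 111011100000
Step 2 - Add 1: 111011100000 + 1
= 111011100001 (represents -287)


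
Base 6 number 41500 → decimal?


Positional values (base 6):
  0 × 6^0 = 0 × 1 = 0
  0 × 6^1 = 0 × 6 = 0
  5 × 6^2 = 5 × 36 = 180
  1 × 6^3 = 1 × 216 = 216
  4 × 6^4 = 4 × 1296 = 5184
Sum = 0 + 0 + 180 + 216 + 5184
= 5580


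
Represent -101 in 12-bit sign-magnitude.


Sign bit: 1 (negative)
Magnitude: 101 = 00001100101
= 100001100101


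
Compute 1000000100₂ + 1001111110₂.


Align and add column by column (LSB to MSB, carry propagating):
  01000000100
+ 01001111110
  -----------
  col 0: 0 + 0 + 0 (carry in) = 0 → bit 0, carry out 0
  col 1: 0 + 1 + 0 (carry in) = 1 → bit 1, carry out 0
  col 2: 1 + 1 + 0 (carry in) = 2 → bit 0, carry out 1
  col 3: 0 + 1 + 1 (carry in) = 2 → bit 0, carry out 1
  col 4: 0 + 1 + 1 (carry in) = 2 → bit 0, carry out 1
  col 5: 0 + 1 + 1 (carry in) = 2 → bit 0, carry out 1
  col 6: 0 + 1 + 1 (carry in) = 2 → bit 0, carry out 1
  col 7: 0 + 0 + 1 (carry in) = 1 → bit 1, carry out 0
  col 8: 0 + 0 + 0 (carry in) = 0 → bit 0, carry out 0
  col 9: 1 + 1 + 0 (carry in) = 2 → bit 0, carry out 1
  col 10: 0 + 0 + 1 (carry in) = 1 → bit 1, carry out 0
Reading bits MSB→LSB: 10010000010
Strip leading zeros: 10010000010
= 10010000010


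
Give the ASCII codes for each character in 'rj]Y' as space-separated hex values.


String: 'rj]Y'  (4 characters)
Per-character ASCII lookup:
  'r': lowercase starts at 97: 'r' = 97 + 17 = 114 → 0x72
  'j': lowercase starts at 97: 'j' = 97 + 9 = 106 → 0x6A
  ']': special character: ']' = 93 → 0x5D
  'Y': uppercase starts at 65: 'Y' = 65 + 24 = 89 → 0x59
= 0x72 0x6A 0x5D 0x59


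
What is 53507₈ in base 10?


Positional values:
Position 0: 7 × 8^0 = 7
Position 1: 0 × 8^1 = 0
Position 2: 5 × 8^2 = 320
Position 3: 3 × 8^3 = 1536
Position 4: 5 × 8^4 = 20480
Sum = 7 + 0 + 320 + 1536 + 20480
= 22343


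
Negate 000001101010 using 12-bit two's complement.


Original: 000001101010
Step 1 - Invert all bits: 111110010101
Step 2 - Add 1: 111110010101 + 1
= 111110010110 (represents -106)


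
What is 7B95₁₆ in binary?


Each hex digit → 4 binary bits:
  7 = 0111
  B = 1011
  9 = 1001
  5 = 0101
Concatenate: 0111 1011 1001 0101
= 0111101110010101


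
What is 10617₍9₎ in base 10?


Positional values (base 9):
  7 × 9^0 = 7 × 1 = 7
  1 × 9^1 = 1 × 9 = 9
  6 × 9^2 = 6 × 81 = 486
  0 × 9^3 = 0 × 729 = 0
  1 × 9^4 = 1 × 6561 = 6561
Sum = 7 + 9 + 486 + 0 + 6561
= 7063


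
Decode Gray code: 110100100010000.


Gray code: 110100100010000
MSB stays the same: 1
Each subsequent bit = prev_binary XOR current_gray:
  B[1] = 1 XOR 1 = 0
  B[2] = 0 XOR 0 = 0
  B[3] = 0 XOR 1 = 1
  B[4] = 1 XOR 0 = 1
  B[5] = 1 XOR 0 = 1
  B[6] = 1 XOR 1 = 0
  B[7] = 0 XOR 0 = 0
  B[8] = 0 XOR 0 = 0
  B[9] = 0 XOR 0 = 0
  B[10] = 0 XOR 1 = 1
  B[11] = 1 XOR 0 = 1
  B[12] = 1 XOR 0 = 1
  B[13] = 1 XOR 0 = 1
  B[14] = 1 XOR 0 = 1
= 100111000011111 (19999 decimal)


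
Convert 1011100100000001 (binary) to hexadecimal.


Group into 4-bit nibbles: 1011100100000001
  1011 = B
  1001 = 9
  0000 = 0
  0001 = 1
= 0xB901


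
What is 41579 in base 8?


Divide by 8 repeatedly:
41579 ÷ 8 = 5197 remainder 3
5197 ÷ 8 = 649 remainder 5
649 ÷ 8 = 81 remainder 1
81 ÷ 8 = 10 remainder 1
10 ÷ 8 = 1 remainder 2
1 ÷ 8 = 0 remainder 1
Reading remainders bottom-up:
= 0o121153


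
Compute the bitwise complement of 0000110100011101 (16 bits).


Original: 0000110100011101
Invert all bits:
  bit 0: 0 → 1
  bit 1: 0 → 1
  bit 2: 0 → 1
  bit 3: 0 → 1
  bit 4: 1 → 0
  bit 5: 1 → 0
  bit 6: 0 → 1
  bit 7: 1 → 0
  bit 8: 0 → 1
  bit 9: 0 → 1
  bit 10: 0 → 1
  bit 11: 1 → 0
  bit 12: 1 → 0
  bit 13: 1 → 0
  bit 14: 0 → 1
  bit 15: 1 → 0
= 1111001011100010


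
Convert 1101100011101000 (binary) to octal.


Group into 3-bit groups: 001101100011101000
  001 = 1
  101 = 5
  100 = 4
  011 = 3
  101 = 5
  000 = 0
= 0o154350


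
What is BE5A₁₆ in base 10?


Positional values:
Position 0: A × 16^0 = 10 × 1 = 10
Position 1: 5 × 16^1 = 5 × 16 = 80
Position 2: E × 16^2 = 14 × 256 = 3584
Position 3: B × 16^3 = 11 × 4096 = 45056
Sum = 10 + 80 + 3584 + 45056
= 48730


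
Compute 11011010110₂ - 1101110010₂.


Align and subtract column by column (LSB to MSB, borrowing when needed):
  11011010110
- 01101110010
  -----------
  col 0: (0 - 0 borrow-in) - 0 → 0 - 0 = 0, borrow out 0
  col 1: (1 - 0 borrow-in) - 1 → 1 - 1 = 0, borrow out 0
  col 2: (1 - 0 borrow-in) - 0 → 1 - 0 = 1, borrow out 0
  col 3: (0 - 0 borrow-in) - 0 → 0 - 0 = 0, borrow out 0
  col 4: (1 - 0 borrow-in) - 1 → 1 - 1 = 0, borrow out 0
  col 5: (0 - 0 borrow-in) - 1 → borrow from next column: (0+2) - 1 = 1, borrow out 1
  col 6: (1 - 1 borrow-in) - 1 → borrow from next column: (0+2) - 1 = 1, borrow out 1
  col 7: (1 - 1 borrow-in) - 0 → 0 - 0 = 0, borrow out 0
  col 8: (0 - 0 borrow-in) - 1 → borrow from next column: (0+2) - 1 = 1, borrow out 1
  col 9: (1 - 1 borrow-in) - 1 → borrow from next column: (0+2) - 1 = 1, borrow out 1
  col 10: (1 - 1 borrow-in) - 0 → 0 - 0 = 0, borrow out 0
Reading bits MSB→LSB: 01101100100
Strip leading zeros: 1101100100
= 1101100100


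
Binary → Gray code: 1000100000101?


Binary: 1000100000101
Gray code: G = B XOR (B >> 1)
B >> 1 = 0100010000010
1000100000101 XOR 0100010000010:
  1 XOR 0 = 1
  0 XOR 1 = 1
  0 XOR 0 = 0
  0 XOR 0 = 0
  1 XOR 0 = 1
  0 XOR 1 = 1
  0 XOR 0 = 0
  0 XOR 0 = 0
  0 XOR 0 = 0
  0 XOR 0 = 0
  1 XOR 0 = 1
  0 XOR 1 = 1
  1 XOR 0 = 1
= 1100110000111


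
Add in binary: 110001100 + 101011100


Align and add column by column (LSB to MSB, carry propagating):
  0110001100
+ 0101011100
  ----------
  col 0: 0 + 0 + 0 (carry in) = 0 → bit 0, carry out 0
  col 1: 0 + 0 + 0 (carry in) = 0 → bit 0, carry out 0
  col 2: 1 + 1 + 0 (carry in) = 2 → bit 0, carry out 1
  col 3: 1 + 1 + 1 (carry in) = 3 → bit 1, carry out 1
  col 4: 0 + 1 + 1 (carry in) = 2 → bit 0, carry out 1
  col 5: 0 + 0 + 1 (carry in) = 1 → bit 1, carry out 0
  col 6: 0 + 1 + 0 (carry in) = 1 → bit 1, carry out 0
  col 7: 1 + 0 + 0 (carry in) = 1 → bit 1, carry out 0
  col 8: 1 + 1 + 0 (carry in) = 2 → bit 0, carry out 1
  col 9: 0 + 0 + 1 (carry in) = 1 → bit 1, carry out 0
Reading bits MSB→LSB: 1011101000
Strip leading zeros: 1011101000
= 1011101000


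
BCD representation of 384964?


Each digit → 4-bit binary:
  3 → 0011
  8 → 1000
  4 → 0100
  9 → 1001
  6 → 0110
  4 → 0100
= 0011 1000 0100 1001 0110 0100


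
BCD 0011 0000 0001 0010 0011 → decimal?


Each 4-bit group → digit:
  0011 → 3
  0000 → 0
  0001 → 1
  0010 → 2
  0011 → 3
= 30123


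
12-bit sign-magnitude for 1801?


Sign bit: 0 (positive)
Magnitude: 1801 = 11100001001
= 011100001001


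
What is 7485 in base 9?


Divide by 9 repeatedly:
7485 ÷ 9 = 831 remainder 6
831 ÷ 9 = 92 remainder 3
92 ÷ 9 = 10 remainder 2
10 ÷ 9 = 1 remainder 1
1 ÷ 9 = 0 remainder 1
Reading remainders bottom-up:
= 11236


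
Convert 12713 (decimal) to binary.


Divide by 2 repeatedly:
12713 ÷ 2 = 6356 remainder 1
6356 ÷ 2 = 3178 remainder 0
3178 ÷ 2 = 1589 remainder 0
1589 ÷ 2 = 794 remainder 1
794 ÷ 2 = 397 remainder 0
397 ÷ 2 = 198 remainder 1
198 ÷ 2 = 99 remainder 0
99 ÷ 2 = 49 remainder 1
49 ÷ 2 = 24 remainder 1
24 ÷ 2 = 12 remainder 0
12 ÷ 2 = 6 remainder 0
6 ÷ 2 = 3 remainder 0
3 ÷ 2 = 1 remainder 1
1 ÷ 2 = 0 remainder 1
Reading remainders bottom-up:
= 11000110101001


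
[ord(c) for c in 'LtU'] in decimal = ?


String: 'LtU'  (3 characters)
Per-character ASCII lookup:
  'L': uppercase starts at 65: 'L' = 65 + 11 = 76
  't': lowercase starts at 97: 't' = 97 + 19 = 116
  'U': uppercase starts at 65: 'U' = 65 + 20 = 85
= 76 116 85


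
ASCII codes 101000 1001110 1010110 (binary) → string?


Codes (binary): 101000 1001110 1010110
Per-code ASCII lookup:
  101000 = 40  (special character) → '('
  1001110 = 78  (range 65-90: uppercase, 78 - 65 = 13) → 'N'
  1010110 = 86  (range 65-90: uppercase, 86 - 65 = 21) → 'V'
= '(NV'


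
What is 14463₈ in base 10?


Positional values:
Position 0: 3 × 8^0 = 3
Position 1: 6 × 8^1 = 48
Position 2: 4 × 8^2 = 256
Position 3: 4 × 8^3 = 2048
Position 4: 1 × 8^4 = 4096
Sum = 3 + 48 + 256 + 2048 + 4096
= 6451


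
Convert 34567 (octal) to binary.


Each octal digit → 3 binary bits:
  3 = 011
  4 = 100
  5 = 101
  6 = 110
  7 = 111
Concatenate: 011 100 101 110 111
= 011100101110111


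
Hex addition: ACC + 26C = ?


Align and add column by column (LSB to MSB, each column mod 16 with carry):
  0ACC
+ 026C
  ----
  col 0: C(12) + C(12) + 0 (carry in) = 24 → 8(8), carry out 1
  col 1: C(12) + 6(6) + 1 (carry in) = 19 → 3(3), carry out 1
  col 2: A(10) + 2(2) + 1 (carry in) = 13 → D(13), carry out 0
  col 3: 0(0) + 0(0) + 0 (carry in) = 0 → 0(0), carry out 0
Reading digits MSB→LSB: 0D38
Strip leading zeros: D38
= 0xD38


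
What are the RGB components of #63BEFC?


Hex: #63BEFC
R = 63₁₆ = 99
G = BE₁₆ = 190
B = FC₁₆ = 252
= RGB(99, 190, 252)


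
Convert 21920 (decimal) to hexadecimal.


Divide by 16 repeatedly:
21920 ÷ 16 = 1370 remainder 0 (0)
1370 ÷ 16 = 85 remainder 10 (A)
85 ÷ 16 = 5 remainder 5 (5)
5 ÷ 16 = 0 remainder 5 (5)
Reading remainders bottom-up:
= 0x55A0


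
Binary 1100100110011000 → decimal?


Positional values:
Bit 3: 1 × 2^3 = 8
Bit 4: 1 × 2^4 = 16
Bit 7: 1 × 2^7 = 128
Bit 8: 1 × 2^8 = 256
Bit 11: 1 × 2^11 = 2048
Bit 14: 1 × 2^14 = 16384
Bit 15: 1 × 2^15 = 32768
Sum = 8 + 16 + 128 + 256 + 2048 + 16384 + 32768
= 51608


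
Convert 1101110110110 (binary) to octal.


Group into 3-bit groups: 001101110110110
  001 = 1
  101 = 5
  110 = 6
  110 = 6
  110 = 6
= 0o15666


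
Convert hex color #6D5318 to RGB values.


Hex: #6D5318
R = 6D₁₆ = 109
G = 53₁₆ = 83
B = 18₁₆ = 24
= RGB(109, 83, 24)


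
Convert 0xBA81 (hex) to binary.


Each hex digit → 4 binary bits:
  B = 1011
  A = 1010
  8 = 1000
  1 = 0001
Concatenate: 1011 1010 1000 0001
= 1011101010000001


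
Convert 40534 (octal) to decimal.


Positional values:
Position 0: 4 × 8^0 = 4
Position 1: 3 × 8^1 = 24
Position 2: 5 × 8^2 = 320
Position 3: 0 × 8^3 = 0
Position 4: 4 × 8^4 = 16384
Sum = 4 + 24 + 320 + 0 + 16384
= 16732


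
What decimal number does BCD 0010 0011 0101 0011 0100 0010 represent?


Each 4-bit group → digit:
  0010 → 2
  0011 → 3
  0101 → 5
  0011 → 3
  0100 → 4
  0010 → 2
= 235342


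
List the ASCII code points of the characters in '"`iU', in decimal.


String: '"`iU'  (4 characters)
Per-character ASCII lookup:
  '"': special character: '"' = 34
  '`': special character: '`' = 96
  'i': lowercase starts at 97: 'i' = 97 + 8 = 105
  'U': uppercase starts at 65: 'U' = 65 + 20 = 85
= 34 96 105 85


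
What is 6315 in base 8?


Divide by 8 repeatedly:
6315 ÷ 8 = 789 remainder 3
789 ÷ 8 = 98 remainder 5
98 ÷ 8 = 12 remainder 2
12 ÷ 8 = 1 remainder 4
1 ÷ 8 = 0 remainder 1
Reading remainders bottom-up:
= 0o14253


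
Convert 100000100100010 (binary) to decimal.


Positional values:
Bit 1: 1 × 2^1 = 2
Bit 5: 1 × 2^5 = 32
Bit 8: 1 × 2^8 = 256
Bit 14: 1 × 2^14 = 16384
Sum = 2 + 32 + 256 + 16384
= 16674


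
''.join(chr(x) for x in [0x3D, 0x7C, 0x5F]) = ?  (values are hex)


Codes (hex): 0x3D 0x7C 0x5F
Per-code ASCII lookup:
  0x3D = 61  (special character) → '='
  0x7C = 124  (special character) → '|'
  0x5F = 95  (special character) → '_'
= '=|_'


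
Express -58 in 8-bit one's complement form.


Original: 00111010
Invert all bits:
  bit 0: 0 → 1
  bit 1: 0 → 1
  bit 2: 1 → 0
  bit 3: 1 → 0
  bit 4: 1 → 0
  bit 5: 0 → 1
  bit 6: 1 → 0
  bit 7: 0 → 1
= 11000101


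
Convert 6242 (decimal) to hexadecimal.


Divide by 16 repeatedly:
6242 ÷ 16 = 390 remainder 2 (2)
390 ÷ 16 = 24 remainder 6 (6)
24 ÷ 16 = 1 remainder 8 (8)
1 ÷ 16 = 0 remainder 1 (1)
Reading remainders bottom-up:
= 0x1862


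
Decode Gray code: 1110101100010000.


Gray code: 1110101100010000
MSB stays the same: 1
Each subsequent bit = prev_binary XOR current_gray:
  B[1] = 1 XOR 1 = 0
  B[2] = 0 XOR 1 = 1
  B[3] = 1 XOR 0 = 1
  B[4] = 1 XOR 1 = 0
  B[5] = 0 XOR 0 = 0
  B[6] = 0 XOR 1 = 1
  B[7] = 1 XOR 1 = 0
  B[8] = 0 XOR 0 = 0
  B[9] = 0 XOR 0 = 0
  B[10] = 0 XOR 0 = 0
  B[11] = 0 XOR 1 = 1
  B[12] = 1 XOR 0 = 1
  B[13] = 1 XOR 0 = 1
  B[14] = 1 XOR 0 = 1
  B[15] = 1 XOR 0 = 1
= 1011001000011111 (45599 decimal)


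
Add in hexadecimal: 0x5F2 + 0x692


Align and add column by column (LSB to MSB, each column mod 16 with carry):
  05F2
+ 0692
  ----
  col 0: 2(2) + 2(2) + 0 (carry in) = 4 → 4(4), carry out 0
  col 1: F(15) + 9(9) + 0 (carry in) = 24 → 8(8), carry out 1
  col 2: 5(5) + 6(6) + 1 (carry in) = 12 → C(12), carry out 0
  col 3: 0(0) + 0(0) + 0 (carry in) = 0 → 0(0), carry out 0
Reading digits MSB→LSB: 0C84
Strip leading zeros: C84
= 0xC84


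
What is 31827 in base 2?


Divide by 2 repeatedly:
31827 ÷ 2 = 15913 remainder 1
15913 ÷ 2 = 7956 remainder 1
7956 ÷ 2 = 3978 remainder 0
3978 ÷ 2 = 1989 remainder 0
1989 ÷ 2 = 994 remainder 1
994 ÷ 2 = 497 remainder 0
497 ÷ 2 = 248 remainder 1
248 ÷ 2 = 124 remainder 0
124 ÷ 2 = 62 remainder 0
62 ÷ 2 = 31 remainder 0
31 ÷ 2 = 15 remainder 1
15 ÷ 2 = 7 remainder 1
7 ÷ 2 = 3 remainder 1
3 ÷ 2 = 1 remainder 1
1 ÷ 2 = 0 remainder 1
Reading remainders bottom-up:
= 111110001010011


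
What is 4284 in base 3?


Divide by 3 repeatedly:
4284 ÷ 3 = 1428 remainder 0
1428 ÷ 3 = 476 remainder 0
476 ÷ 3 = 158 remainder 2
158 ÷ 3 = 52 remainder 2
52 ÷ 3 = 17 remainder 1
17 ÷ 3 = 5 remainder 2
5 ÷ 3 = 1 remainder 2
1 ÷ 3 = 0 remainder 1
Reading remainders bottom-up:
= 12212200


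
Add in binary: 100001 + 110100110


Align and add column by column (LSB to MSB, carry propagating):
  0000100001
+ 0110100110
  ----------
  col 0: 1 + 0 + 0 (carry in) = 1 → bit 1, carry out 0
  col 1: 0 + 1 + 0 (carry in) = 1 → bit 1, carry out 0
  col 2: 0 + 1 + 0 (carry in) = 1 → bit 1, carry out 0
  col 3: 0 + 0 + 0 (carry in) = 0 → bit 0, carry out 0
  col 4: 0 + 0 + 0 (carry in) = 0 → bit 0, carry out 0
  col 5: 1 + 1 + 0 (carry in) = 2 → bit 0, carry out 1
  col 6: 0 + 0 + 1 (carry in) = 1 → bit 1, carry out 0
  col 7: 0 + 1 + 0 (carry in) = 1 → bit 1, carry out 0
  col 8: 0 + 1 + 0 (carry in) = 1 → bit 1, carry out 0
  col 9: 0 + 0 + 0 (carry in) = 0 → bit 0, carry out 0
Reading bits MSB→LSB: 0111000111
Strip leading zeros: 111000111
= 111000111


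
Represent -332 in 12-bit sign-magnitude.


Sign bit: 1 (negative)
Magnitude: 332 = 00101001100
= 100101001100


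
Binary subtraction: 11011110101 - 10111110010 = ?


Align and subtract column by column (LSB to MSB, borrowing when needed):
  11011110101
- 10111110010
  -----------
  col 0: (1 - 0 borrow-in) - 0 → 1 - 0 = 1, borrow out 0
  col 1: (0 - 0 borrow-in) - 1 → borrow from next column: (0+2) - 1 = 1, borrow out 1
  col 2: (1 - 1 borrow-in) - 0 → 0 - 0 = 0, borrow out 0
  col 3: (0 - 0 borrow-in) - 0 → 0 - 0 = 0, borrow out 0
  col 4: (1 - 0 borrow-in) - 1 → 1 - 1 = 0, borrow out 0
  col 5: (1 - 0 borrow-in) - 1 → 1 - 1 = 0, borrow out 0
  col 6: (1 - 0 borrow-in) - 1 → 1 - 1 = 0, borrow out 0
  col 7: (1 - 0 borrow-in) - 1 → 1 - 1 = 0, borrow out 0
  col 8: (0 - 0 borrow-in) - 1 → borrow from next column: (0+2) - 1 = 1, borrow out 1
  col 9: (1 - 1 borrow-in) - 0 → 0 - 0 = 0, borrow out 0
  col 10: (1 - 0 borrow-in) - 1 → 1 - 1 = 0, borrow out 0
Reading bits MSB→LSB: 00100000011
Strip leading zeros: 100000011
= 100000011


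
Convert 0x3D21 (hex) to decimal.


Positional values:
Position 0: 1 × 16^0 = 1 × 1 = 1
Position 1: 2 × 16^1 = 2 × 16 = 32
Position 2: D × 16^2 = 13 × 256 = 3328
Position 3: 3 × 16^3 = 3 × 4096 = 12288
Sum = 1 + 32 + 3328 + 12288
= 15649


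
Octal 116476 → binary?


Each octal digit → 3 binary bits:
  1 = 001
  1 = 001
  6 = 110
  4 = 100
  7 = 111
  6 = 110
Concatenate: 001 001 110 100 111 110
= 001001110100111110


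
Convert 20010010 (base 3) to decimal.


Positional values (base 3):
  0 × 3^0 = 0 × 1 = 0
  1 × 3^1 = 1 × 3 = 3
  0 × 3^2 = 0 × 9 = 0
  0 × 3^3 = 0 × 27 = 0
  1 × 3^4 = 1 × 81 = 81
  0 × 3^5 = 0 × 243 = 0
  0 × 3^6 = 0 × 729 = 0
  2 × 3^7 = 2 × 2187 = 4374
Sum = 0 + 3 + 0 + 0 + 81 + 0 + 0 + 4374
= 4458


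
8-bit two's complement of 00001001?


Original: 00001001
Step 1 - Invert all bits: 11110110
Step 2 - Add 1: 11110110 + 1
= 11110111 (represents -9)


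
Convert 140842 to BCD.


Each digit → 4-bit binary:
  1 → 0001
  4 → 0100
  0 → 0000
  8 → 1000
  4 → 0100
  2 → 0010
= 0001 0100 0000 1000 0100 0010


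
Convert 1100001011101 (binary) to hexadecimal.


Group into 4-bit nibbles: 0001100001011101
  0001 = 1
  1000 = 8
  0101 = 5
  1101 = D
= 0x185D


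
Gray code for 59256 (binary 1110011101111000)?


Binary: 1110011101111000
Gray code: G = B XOR (B >> 1)
B >> 1 = 0111001110111100
1110011101111000 XOR 0111001110111100:
  1 XOR 0 = 1
  1 XOR 1 = 0
  1 XOR 1 = 0
  0 XOR 1 = 1
  0 XOR 0 = 0
  1 XOR 0 = 1
  1 XOR 1 = 0
  1 XOR 1 = 0
  0 XOR 1 = 1
  1 XOR 0 = 1
  1 XOR 1 = 0
  1 XOR 1 = 0
  1 XOR 1 = 0
  0 XOR 1 = 1
  0 XOR 0 = 0
  0 XOR 0 = 0
= 1001010011000100


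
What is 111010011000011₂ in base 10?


Positional values:
Bit 0: 1 × 2^0 = 1
Bit 1: 1 × 2^1 = 2
Bit 6: 1 × 2^6 = 64
Bit 7: 1 × 2^7 = 128
Bit 10: 1 × 2^10 = 1024
Bit 12: 1 × 2^12 = 4096
Bit 13: 1 × 2^13 = 8192
Bit 14: 1 × 2^14 = 16384
Sum = 1 + 2 + 64 + 128 + 1024 + 4096 + 8192 + 16384
= 29891


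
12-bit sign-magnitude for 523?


Sign bit: 0 (positive)
Magnitude: 523 = 01000001011
= 001000001011


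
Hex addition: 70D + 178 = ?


Align and add column by column (LSB to MSB, each column mod 16 with carry):
  070D
+ 0178
  ----
  col 0: D(13) + 8(8) + 0 (carry in) = 21 → 5(5), carry out 1
  col 1: 0(0) + 7(7) + 1 (carry in) = 8 → 8(8), carry out 0
  col 2: 7(7) + 1(1) + 0 (carry in) = 8 → 8(8), carry out 0
  col 3: 0(0) + 0(0) + 0 (carry in) = 0 → 0(0), carry out 0
Reading digits MSB→LSB: 0885
Strip leading zeros: 885
= 0x885


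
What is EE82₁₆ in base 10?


Positional values:
Position 0: 2 × 16^0 = 2 × 1 = 2
Position 1: 8 × 16^1 = 8 × 16 = 128
Position 2: E × 16^2 = 14 × 256 = 3584
Position 3: E × 16^3 = 14 × 4096 = 57344
Sum = 2 + 128 + 3584 + 57344
= 61058


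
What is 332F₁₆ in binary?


Each hex digit → 4 binary bits:
  3 = 0011
  3 = 0011
  2 = 0010
  F = 1111
Concatenate: 0011 0011 0010 1111
= 0011001100101111


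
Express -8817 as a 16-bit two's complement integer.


Original: 0010001001110001
Step 1 - Invert all bits: 1101110110001110
Step 2 - Add 1: 1101110110001110 + 1
= 1101110110001111 (represents -8817)


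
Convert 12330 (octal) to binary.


Each octal digit → 3 binary bits:
  1 = 001
  2 = 010
  3 = 011
  3 = 011
  0 = 000
Concatenate: 001 010 011 011 000
= 001010011011000


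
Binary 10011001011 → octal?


Group into 3-bit groups: 010011001011
  010 = 2
  011 = 3
  001 = 1
  011 = 3
= 0o2313


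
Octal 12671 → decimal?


Positional values:
Position 0: 1 × 8^0 = 1
Position 1: 7 × 8^1 = 56
Position 2: 6 × 8^2 = 384
Position 3: 2 × 8^3 = 1024
Position 4: 1 × 8^4 = 4096
Sum = 1 + 56 + 384 + 1024 + 4096
= 5561


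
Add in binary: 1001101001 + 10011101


Align and add column by column (LSB to MSB, carry propagating):
  01001101001
+ 00010011101
  -----------
  col 0: 1 + 1 + 0 (carry in) = 2 → bit 0, carry out 1
  col 1: 0 + 0 + 1 (carry in) = 1 → bit 1, carry out 0
  col 2: 0 + 1 + 0 (carry in) = 1 → bit 1, carry out 0
  col 3: 1 + 1 + 0 (carry in) = 2 → bit 0, carry out 1
  col 4: 0 + 1 + 1 (carry in) = 2 → bit 0, carry out 1
  col 5: 1 + 0 + 1 (carry in) = 2 → bit 0, carry out 1
  col 6: 1 + 0 + 1 (carry in) = 2 → bit 0, carry out 1
  col 7: 0 + 1 + 1 (carry in) = 2 → bit 0, carry out 1
  col 8: 0 + 0 + 1 (carry in) = 1 → bit 1, carry out 0
  col 9: 1 + 0 + 0 (carry in) = 1 → bit 1, carry out 0
  col 10: 0 + 0 + 0 (carry in) = 0 → bit 0, carry out 0
Reading bits MSB→LSB: 01100000110
Strip leading zeros: 1100000110
= 1100000110


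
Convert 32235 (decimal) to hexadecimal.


Divide by 16 repeatedly:
32235 ÷ 16 = 2014 remainder 11 (B)
2014 ÷ 16 = 125 remainder 14 (E)
125 ÷ 16 = 7 remainder 13 (D)
7 ÷ 16 = 0 remainder 7 (7)
Reading remainders bottom-up:
= 0x7DEB


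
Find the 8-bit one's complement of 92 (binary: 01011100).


Original: 01011100
Invert all bits:
  bit 0: 0 → 1
  bit 1: 1 → 0
  bit 2: 0 → 1
  bit 3: 1 → 0
  bit 4: 1 → 0
  bit 5: 1 → 0
  bit 6: 0 → 1
  bit 7: 0 → 1
= 10100011


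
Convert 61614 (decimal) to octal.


Divide by 8 repeatedly:
61614 ÷ 8 = 7701 remainder 6
7701 ÷ 8 = 962 remainder 5
962 ÷ 8 = 120 remainder 2
120 ÷ 8 = 15 remainder 0
15 ÷ 8 = 1 remainder 7
1 ÷ 8 = 0 remainder 1
Reading remainders bottom-up:
= 0o170256


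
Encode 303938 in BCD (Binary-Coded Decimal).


Each digit → 4-bit binary:
  3 → 0011
  0 → 0000
  3 → 0011
  9 → 1001
  3 → 0011
  8 → 1000
= 0011 0000 0011 1001 0011 1000


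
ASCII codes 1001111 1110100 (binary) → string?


Codes (binary): 1001111 1110100
Per-code ASCII lookup:
  1001111 = 79  (range 65-90: uppercase, 79 - 65 = 14) → 'O'
  1110100 = 116  (range 97-122: lowercase, 116 - 97 = 19) → 't'
= 'Ot'
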